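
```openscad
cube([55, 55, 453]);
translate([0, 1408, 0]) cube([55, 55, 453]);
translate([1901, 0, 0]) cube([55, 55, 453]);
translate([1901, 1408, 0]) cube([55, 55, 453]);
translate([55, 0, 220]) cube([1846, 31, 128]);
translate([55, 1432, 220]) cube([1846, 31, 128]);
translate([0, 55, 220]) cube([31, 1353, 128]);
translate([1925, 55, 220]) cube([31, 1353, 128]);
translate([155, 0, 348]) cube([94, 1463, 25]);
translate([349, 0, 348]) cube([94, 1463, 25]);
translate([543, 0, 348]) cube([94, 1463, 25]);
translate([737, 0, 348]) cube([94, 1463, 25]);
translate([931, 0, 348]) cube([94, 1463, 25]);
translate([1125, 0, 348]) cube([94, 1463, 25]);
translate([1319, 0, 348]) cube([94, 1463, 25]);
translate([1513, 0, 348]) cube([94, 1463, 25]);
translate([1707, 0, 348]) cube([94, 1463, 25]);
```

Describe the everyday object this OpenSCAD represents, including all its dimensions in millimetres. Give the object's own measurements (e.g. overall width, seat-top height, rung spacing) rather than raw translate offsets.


A bed frame 1956 mm long (x) by 1463 mm wide (y). Four 55×55 mm corner posts, 453 mm tall, at the corners of the footprint. Four rails of 31 mm thickness and 128 mm height run between adjacent posts with their undersides at z = 220 mm, their outer faces flush with the outside of the frame (the two x-running rails run between the posts' inner faces; the two y-running rails run between the posts' inner faces). 9 slats, each 94 mm wide (x) and 25 mm thick, lie across the top of the two x-running rails, running the full 1463 mm width of the frame in y; along x they sit between the end posts with a 100 mm gap after the −x posts and between neighbouring slats and before the +x posts.


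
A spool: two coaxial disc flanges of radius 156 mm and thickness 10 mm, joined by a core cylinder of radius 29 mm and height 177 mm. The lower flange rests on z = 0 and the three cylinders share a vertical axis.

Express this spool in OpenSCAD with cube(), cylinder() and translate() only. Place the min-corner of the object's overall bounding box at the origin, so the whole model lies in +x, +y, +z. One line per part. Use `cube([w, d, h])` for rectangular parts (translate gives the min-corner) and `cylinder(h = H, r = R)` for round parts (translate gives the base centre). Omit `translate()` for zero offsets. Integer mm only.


translate([156, 156, 0]) cylinder(h = 10, r = 156);
translate([156, 156, 10]) cylinder(h = 177, r = 29);
translate([156, 156, 187]) cylinder(h = 10, r = 156);


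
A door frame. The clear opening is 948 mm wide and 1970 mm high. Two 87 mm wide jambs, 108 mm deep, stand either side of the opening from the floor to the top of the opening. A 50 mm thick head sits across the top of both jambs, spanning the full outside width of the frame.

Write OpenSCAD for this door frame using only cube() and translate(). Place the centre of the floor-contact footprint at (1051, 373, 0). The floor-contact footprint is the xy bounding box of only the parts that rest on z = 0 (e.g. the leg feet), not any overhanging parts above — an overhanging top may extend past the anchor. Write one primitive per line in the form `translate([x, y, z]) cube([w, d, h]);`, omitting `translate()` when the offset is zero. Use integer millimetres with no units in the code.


translate([490, 319, 0]) cube([87, 108, 1970]);
translate([1525, 319, 0]) cube([87, 108, 1970]);
translate([490, 319, 1970]) cube([1122, 108, 50]);


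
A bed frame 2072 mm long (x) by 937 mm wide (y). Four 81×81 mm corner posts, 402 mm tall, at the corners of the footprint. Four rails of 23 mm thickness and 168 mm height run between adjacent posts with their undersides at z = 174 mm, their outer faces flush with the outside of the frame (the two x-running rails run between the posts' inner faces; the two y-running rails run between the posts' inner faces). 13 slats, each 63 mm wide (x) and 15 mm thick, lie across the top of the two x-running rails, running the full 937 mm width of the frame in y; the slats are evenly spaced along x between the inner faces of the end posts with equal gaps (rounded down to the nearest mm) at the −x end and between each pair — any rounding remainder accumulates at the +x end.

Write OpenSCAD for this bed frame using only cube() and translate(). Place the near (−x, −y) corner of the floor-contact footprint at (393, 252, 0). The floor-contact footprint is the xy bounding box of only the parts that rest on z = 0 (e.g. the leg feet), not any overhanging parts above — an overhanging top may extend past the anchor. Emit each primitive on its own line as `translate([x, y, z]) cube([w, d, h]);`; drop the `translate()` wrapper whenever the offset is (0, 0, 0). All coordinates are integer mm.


translate([393, 252, 0]) cube([81, 81, 402]);
translate([393, 1108, 0]) cube([81, 81, 402]);
translate([2384, 252, 0]) cube([81, 81, 402]);
translate([2384, 1108, 0]) cube([81, 81, 402]);
translate([474, 252, 174]) cube([1910, 23, 168]);
translate([474, 1166, 174]) cube([1910, 23, 168]);
translate([393, 333, 174]) cube([23, 775, 168]);
translate([2442, 333, 174]) cube([23, 775, 168]);
translate([551, 252, 342]) cube([63, 937, 15]);
translate([691, 252, 342]) cube([63, 937, 15]);
translate([831, 252, 342]) cube([63, 937, 15]);
translate([971, 252, 342]) cube([63, 937, 15]);
translate([1111, 252, 342]) cube([63, 937, 15]);
translate([1251, 252, 342]) cube([63, 937, 15]);
translate([1391, 252, 342]) cube([63, 937, 15]);
translate([1531, 252, 342]) cube([63, 937, 15]);
translate([1671, 252, 342]) cube([63, 937, 15]);
translate([1811, 252, 342]) cube([63, 937, 15]);
translate([1951, 252, 342]) cube([63, 937, 15]);
translate([2091, 252, 342]) cube([63, 937, 15]);
translate([2231, 252, 342]) cube([63, 937, 15]);


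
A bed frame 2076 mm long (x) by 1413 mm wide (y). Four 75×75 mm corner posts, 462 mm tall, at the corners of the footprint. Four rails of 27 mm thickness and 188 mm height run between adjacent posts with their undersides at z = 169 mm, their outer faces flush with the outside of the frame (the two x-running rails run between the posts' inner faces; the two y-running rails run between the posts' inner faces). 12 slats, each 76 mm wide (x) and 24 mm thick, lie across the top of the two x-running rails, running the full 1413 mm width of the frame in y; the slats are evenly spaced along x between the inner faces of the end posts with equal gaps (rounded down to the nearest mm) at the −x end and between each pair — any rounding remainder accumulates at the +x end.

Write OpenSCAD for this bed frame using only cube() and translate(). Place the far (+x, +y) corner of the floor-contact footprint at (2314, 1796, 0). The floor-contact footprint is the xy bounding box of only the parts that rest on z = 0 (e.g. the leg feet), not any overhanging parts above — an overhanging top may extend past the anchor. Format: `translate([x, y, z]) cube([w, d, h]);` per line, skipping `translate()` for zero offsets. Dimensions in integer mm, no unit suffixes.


translate([238, 383, 0]) cube([75, 75, 462]);
translate([238, 1721, 0]) cube([75, 75, 462]);
translate([2239, 383, 0]) cube([75, 75, 462]);
translate([2239, 1721, 0]) cube([75, 75, 462]);
translate([313, 383, 169]) cube([1926, 27, 188]);
translate([313, 1769, 169]) cube([1926, 27, 188]);
translate([238, 458, 169]) cube([27, 1263, 188]);
translate([2287, 458, 169]) cube([27, 1263, 188]);
translate([391, 383, 357]) cube([76, 1413, 24]);
translate([545, 383, 357]) cube([76, 1413, 24]);
translate([699, 383, 357]) cube([76, 1413, 24]);
translate([853, 383, 357]) cube([76, 1413, 24]);
translate([1007, 383, 357]) cube([76, 1413, 24]);
translate([1161, 383, 357]) cube([76, 1413, 24]);
translate([1315, 383, 357]) cube([76, 1413, 24]);
translate([1469, 383, 357]) cube([76, 1413, 24]);
translate([1623, 383, 357]) cube([76, 1413, 24]);
translate([1777, 383, 357]) cube([76, 1413, 24]);
translate([1931, 383, 357]) cube([76, 1413, 24]);
translate([2085, 383, 357]) cube([76, 1413, 24]);


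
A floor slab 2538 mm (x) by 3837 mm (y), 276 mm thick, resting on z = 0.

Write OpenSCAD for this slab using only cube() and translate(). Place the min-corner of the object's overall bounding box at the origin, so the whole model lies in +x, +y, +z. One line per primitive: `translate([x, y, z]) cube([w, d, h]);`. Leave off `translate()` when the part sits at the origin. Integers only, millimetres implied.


cube([2538, 3837, 276]);


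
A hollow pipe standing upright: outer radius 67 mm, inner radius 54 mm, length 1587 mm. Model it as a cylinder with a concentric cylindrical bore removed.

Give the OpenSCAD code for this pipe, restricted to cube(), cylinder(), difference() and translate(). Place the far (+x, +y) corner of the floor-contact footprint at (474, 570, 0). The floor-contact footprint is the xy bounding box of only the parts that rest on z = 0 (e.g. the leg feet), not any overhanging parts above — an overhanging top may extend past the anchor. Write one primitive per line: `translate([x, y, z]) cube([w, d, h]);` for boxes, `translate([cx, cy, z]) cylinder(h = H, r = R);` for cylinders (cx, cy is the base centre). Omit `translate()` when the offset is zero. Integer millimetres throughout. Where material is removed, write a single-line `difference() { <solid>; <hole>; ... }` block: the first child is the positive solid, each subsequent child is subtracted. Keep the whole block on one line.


difference() { translate([407, 503, 0]) cylinder(h = 1587, r = 67); translate([407, 503, 0]) cylinder(h = 1587, r = 54); }


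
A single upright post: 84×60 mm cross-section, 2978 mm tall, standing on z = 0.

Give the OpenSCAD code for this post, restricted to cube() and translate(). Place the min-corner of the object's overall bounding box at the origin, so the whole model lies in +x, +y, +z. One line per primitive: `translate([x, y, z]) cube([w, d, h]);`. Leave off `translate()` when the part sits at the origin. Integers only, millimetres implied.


cube([84, 60, 2978]);


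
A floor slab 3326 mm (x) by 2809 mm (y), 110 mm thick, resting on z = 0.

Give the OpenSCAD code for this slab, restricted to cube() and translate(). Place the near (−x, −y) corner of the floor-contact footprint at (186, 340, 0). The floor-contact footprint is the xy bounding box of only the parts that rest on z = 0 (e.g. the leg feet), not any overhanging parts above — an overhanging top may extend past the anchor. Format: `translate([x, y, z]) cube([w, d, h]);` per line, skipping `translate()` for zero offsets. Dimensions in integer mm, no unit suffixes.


translate([186, 340, 0]) cube([3326, 2809, 110]);


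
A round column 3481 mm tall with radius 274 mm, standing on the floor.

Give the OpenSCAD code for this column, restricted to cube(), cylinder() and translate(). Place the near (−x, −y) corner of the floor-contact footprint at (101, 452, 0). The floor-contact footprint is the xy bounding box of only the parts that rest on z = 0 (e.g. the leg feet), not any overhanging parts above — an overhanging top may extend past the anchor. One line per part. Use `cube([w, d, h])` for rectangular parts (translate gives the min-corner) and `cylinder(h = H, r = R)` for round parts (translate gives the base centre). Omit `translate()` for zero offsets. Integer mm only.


translate([375, 726, 0]) cylinder(h = 3481, r = 274);


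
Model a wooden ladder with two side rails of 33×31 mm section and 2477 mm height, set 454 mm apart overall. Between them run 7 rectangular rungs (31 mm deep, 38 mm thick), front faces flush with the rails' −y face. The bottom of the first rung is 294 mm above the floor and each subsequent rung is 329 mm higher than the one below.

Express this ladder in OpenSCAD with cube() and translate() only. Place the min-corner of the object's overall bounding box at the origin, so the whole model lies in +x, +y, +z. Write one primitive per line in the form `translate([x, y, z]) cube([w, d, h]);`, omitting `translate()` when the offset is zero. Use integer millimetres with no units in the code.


cube([33, 31, 2477]);
translate([421, 0, 0]) cube([33, 31, 2477]);
translate([33, 0, 294]) cube([388, 31, 38]);
translate([33, 0, 623]) cube([388, 31, 38]);
translate([33, 0, 952]) cube([388, 31, 38]);
translate([33, 0, 1281]) cube([388, 31, 38]);
translate([33, 0, 1610]) cube([388, 31, 38]);
translate([33, 0, 1939]) cube([388, 31, 38]);
translate([33, 0, 2268]) cube([388, 31, 38]);


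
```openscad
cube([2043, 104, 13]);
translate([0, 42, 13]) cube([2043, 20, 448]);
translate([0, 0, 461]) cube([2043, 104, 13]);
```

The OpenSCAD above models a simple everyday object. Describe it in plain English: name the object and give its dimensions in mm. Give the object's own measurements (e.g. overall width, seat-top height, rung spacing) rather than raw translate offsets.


An I-beam lying along x, 2043 mm long. Overall section height 474 mm. Two flanges 104 mm wide (y) and 13 mm thick, one on the floor and one at the top; a web 20 mm thick runs between them, centred on the flange width.


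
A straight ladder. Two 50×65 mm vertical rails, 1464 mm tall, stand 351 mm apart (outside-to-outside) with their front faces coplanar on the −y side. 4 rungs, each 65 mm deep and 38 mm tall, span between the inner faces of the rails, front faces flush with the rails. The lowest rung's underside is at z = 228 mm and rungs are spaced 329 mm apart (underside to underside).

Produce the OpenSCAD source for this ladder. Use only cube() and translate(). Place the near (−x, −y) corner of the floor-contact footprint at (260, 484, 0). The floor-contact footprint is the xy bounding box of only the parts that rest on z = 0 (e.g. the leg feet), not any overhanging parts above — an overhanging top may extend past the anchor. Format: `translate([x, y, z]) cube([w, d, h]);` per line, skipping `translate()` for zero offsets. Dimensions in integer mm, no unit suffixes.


// rung span = 351 - 2*50 = 251
// rung[k] z = 228 + k*329
translate([260, 484, 0]) cube([50, 65, 1464]);
translate([561, 484, 0]) cube([50, 65, 1464]);
translate([310, 484, 228]) cube([251, 65, 38]);
translate([310, 484, 557]) cube([251, 65, 38]);
translate([310, 484, 886]) cube([251, 65, 38]);
translate([310, 484, 1215]) cube([251, 65, 38]);


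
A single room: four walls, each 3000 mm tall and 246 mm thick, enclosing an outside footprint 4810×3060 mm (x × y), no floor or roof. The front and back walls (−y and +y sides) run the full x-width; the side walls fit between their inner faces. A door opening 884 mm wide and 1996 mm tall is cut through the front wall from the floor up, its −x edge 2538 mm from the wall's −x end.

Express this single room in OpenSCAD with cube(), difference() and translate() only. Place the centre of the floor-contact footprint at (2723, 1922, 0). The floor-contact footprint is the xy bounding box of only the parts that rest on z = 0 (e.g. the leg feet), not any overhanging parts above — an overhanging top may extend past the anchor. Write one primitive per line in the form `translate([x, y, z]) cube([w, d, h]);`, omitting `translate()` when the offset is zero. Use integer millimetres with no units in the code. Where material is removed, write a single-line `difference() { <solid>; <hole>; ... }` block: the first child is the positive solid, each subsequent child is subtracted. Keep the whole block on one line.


difference() { translate([318, 392, 0]) cube([4810, 246, 3000]); translate([2856, 392, 0]) cube([884, 246, 1996]); }
translate([318, 3206, 0]) cube([4810, 246, 3000]);
translate([318, 638, 0]) cube([246, 2568, 3000]);
translate([4882, 638, 0]) cube([246, 2568, 3000]);


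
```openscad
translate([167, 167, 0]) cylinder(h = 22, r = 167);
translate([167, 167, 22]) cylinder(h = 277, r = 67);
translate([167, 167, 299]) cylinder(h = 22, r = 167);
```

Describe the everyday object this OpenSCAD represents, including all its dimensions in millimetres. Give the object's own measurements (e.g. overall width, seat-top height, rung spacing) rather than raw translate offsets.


A spool: two coaxial disc flanges of radius 167 mm and thickness 22 mm, joined by a core cylinder of radius 67 mm and height 277 mm. The lower flange rests on z = 0 and the three cylinders share a vertical axis.


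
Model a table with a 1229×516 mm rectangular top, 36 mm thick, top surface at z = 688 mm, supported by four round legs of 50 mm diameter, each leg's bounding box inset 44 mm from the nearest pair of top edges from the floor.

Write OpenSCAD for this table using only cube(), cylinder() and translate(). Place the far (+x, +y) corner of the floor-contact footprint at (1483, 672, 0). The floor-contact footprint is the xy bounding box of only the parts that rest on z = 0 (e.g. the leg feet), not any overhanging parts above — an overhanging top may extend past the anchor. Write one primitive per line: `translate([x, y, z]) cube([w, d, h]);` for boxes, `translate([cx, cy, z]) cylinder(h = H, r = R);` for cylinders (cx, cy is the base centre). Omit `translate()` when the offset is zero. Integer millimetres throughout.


translate([298, 200, 652]) cube([1229, 516, 36]);
translate([367, 269, 0]) cylinder(h = 652, r = 25);
translate([1458, 269, 0]) cylinder(h = 652, r = 25);
translate([367, 647, 0]) cylinder(h = 652, r = 25);
translate([1458, 647, 0]) cylinder(h = 652, r = 25);


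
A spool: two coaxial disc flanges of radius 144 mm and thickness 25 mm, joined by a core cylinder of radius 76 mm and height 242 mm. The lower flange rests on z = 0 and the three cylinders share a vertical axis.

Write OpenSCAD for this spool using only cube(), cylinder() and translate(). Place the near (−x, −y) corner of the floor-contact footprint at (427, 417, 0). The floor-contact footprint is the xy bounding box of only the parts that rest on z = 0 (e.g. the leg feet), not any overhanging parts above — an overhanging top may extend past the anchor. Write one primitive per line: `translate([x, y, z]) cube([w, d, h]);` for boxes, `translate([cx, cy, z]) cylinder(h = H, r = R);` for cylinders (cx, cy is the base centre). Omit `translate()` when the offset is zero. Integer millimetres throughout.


translate([571, 561, 0]) cylinder(h = 25, r = 144);
translate([571, 561, 25]) cylinder(h = 242, r = 76);
translate([571, 561, 267]) cylinder(h = 25, r = 144);


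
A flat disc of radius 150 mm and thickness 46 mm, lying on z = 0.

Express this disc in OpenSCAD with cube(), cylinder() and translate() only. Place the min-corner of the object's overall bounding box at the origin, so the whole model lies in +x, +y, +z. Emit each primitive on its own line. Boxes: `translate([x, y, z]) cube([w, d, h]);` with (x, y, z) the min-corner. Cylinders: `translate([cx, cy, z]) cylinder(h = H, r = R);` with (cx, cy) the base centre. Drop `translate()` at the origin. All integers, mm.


translate([150, 150, 0]) cylinder(h = 46, r = 150);


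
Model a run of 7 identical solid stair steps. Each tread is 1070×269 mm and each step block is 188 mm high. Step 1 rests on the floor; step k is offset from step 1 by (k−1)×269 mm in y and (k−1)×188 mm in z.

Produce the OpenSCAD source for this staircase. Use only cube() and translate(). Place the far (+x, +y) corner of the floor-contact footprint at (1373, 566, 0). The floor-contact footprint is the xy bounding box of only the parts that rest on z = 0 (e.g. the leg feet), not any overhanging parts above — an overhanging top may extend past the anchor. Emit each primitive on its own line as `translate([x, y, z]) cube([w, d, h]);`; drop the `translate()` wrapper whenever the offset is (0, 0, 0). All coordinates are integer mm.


translate([303, 297, 0]) cube([1070, 269, 188]);
translate([303, 566, 188]) cube([1070, 269, 188]);
translate([303, 835, 376]) cube([1070, 269, 188]);
translate([303, 1104, 564]) cube([1070, 269, 188]);
translate([303, 1373, 752]) cube([1070, 269, 188]);
translate([303, 1642, 940]) cube([1070, 269, 188]);
translate([303, 1911, 1128]) cube([1070, 269, 188]);


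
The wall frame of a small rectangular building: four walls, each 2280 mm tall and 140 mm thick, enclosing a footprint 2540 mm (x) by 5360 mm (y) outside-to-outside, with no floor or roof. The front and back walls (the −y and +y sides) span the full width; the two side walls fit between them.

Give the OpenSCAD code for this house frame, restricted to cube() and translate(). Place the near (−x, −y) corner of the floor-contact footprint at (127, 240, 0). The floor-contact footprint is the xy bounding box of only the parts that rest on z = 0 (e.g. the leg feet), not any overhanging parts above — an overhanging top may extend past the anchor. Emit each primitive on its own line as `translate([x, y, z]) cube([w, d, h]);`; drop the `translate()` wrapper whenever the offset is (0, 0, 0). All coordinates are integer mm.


translate([127, 240, 0]) cube([2540, 140, 2280]);
translate([127, 5460, 0]) cube([2540, 140, 2280]);
translate([127, 380, 0]) cube([140, 5080, 2280]);
translate([2527, 380, 0]) cube([140, 5080, 2280]);


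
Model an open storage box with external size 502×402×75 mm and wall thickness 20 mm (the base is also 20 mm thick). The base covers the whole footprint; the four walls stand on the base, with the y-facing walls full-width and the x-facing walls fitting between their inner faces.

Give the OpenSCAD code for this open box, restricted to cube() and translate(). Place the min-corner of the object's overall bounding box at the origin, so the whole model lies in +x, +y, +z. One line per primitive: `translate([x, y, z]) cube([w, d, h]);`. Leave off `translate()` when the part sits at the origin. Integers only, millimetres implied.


cube([502, 402, 20]);
translate([0, 0, 20]) cube([502, 20, 55]);
translate([0, 382, 20]) cube([502, 20, 55]);
translate([0, 20, 20]) cube([20, 362, 55]);
translate([482, 20, 20]) cube([20, 362, 55]);


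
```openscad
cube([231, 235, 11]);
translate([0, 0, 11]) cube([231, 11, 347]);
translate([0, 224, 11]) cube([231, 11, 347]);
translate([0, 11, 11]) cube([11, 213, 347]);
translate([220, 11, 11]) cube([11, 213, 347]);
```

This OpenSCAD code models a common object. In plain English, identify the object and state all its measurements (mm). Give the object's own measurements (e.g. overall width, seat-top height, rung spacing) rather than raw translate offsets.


An open-topped rectangular box: outside dimensions 231×235×358 mm, with a uniform wall and base thickness of 11 mm. The base is a full 231×235 slab on the floor; four walls sit on top of the base. The front and back walls (the −y and +y sides) span the full width; the two side walls fit between them.


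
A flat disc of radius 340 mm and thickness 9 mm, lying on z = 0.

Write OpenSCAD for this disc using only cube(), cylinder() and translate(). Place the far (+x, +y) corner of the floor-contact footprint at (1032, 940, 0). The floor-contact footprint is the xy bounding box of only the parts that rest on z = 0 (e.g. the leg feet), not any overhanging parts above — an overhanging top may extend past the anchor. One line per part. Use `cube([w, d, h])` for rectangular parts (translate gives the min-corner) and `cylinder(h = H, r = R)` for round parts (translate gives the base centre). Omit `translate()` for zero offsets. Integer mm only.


translate([692, 600, 0]) cylinder(h = 9, r = 340);


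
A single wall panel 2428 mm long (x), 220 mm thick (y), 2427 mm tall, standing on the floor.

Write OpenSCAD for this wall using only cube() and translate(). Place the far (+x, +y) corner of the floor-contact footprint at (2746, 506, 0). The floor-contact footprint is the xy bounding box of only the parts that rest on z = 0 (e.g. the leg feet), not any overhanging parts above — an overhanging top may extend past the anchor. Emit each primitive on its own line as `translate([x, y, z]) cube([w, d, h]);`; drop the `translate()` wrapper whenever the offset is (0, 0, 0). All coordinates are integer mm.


translate([318, 286, 0]) cube([2428, 220, 2427]);


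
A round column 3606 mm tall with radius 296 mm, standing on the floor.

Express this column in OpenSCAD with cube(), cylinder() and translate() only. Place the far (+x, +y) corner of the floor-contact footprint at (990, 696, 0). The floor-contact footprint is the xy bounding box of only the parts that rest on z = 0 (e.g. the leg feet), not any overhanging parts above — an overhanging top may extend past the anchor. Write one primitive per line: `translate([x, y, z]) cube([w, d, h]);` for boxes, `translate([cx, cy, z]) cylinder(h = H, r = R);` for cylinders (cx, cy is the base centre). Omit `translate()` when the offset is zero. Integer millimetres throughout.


translate([694, 400, 0]) cylinder(h = 3606, r = 296);


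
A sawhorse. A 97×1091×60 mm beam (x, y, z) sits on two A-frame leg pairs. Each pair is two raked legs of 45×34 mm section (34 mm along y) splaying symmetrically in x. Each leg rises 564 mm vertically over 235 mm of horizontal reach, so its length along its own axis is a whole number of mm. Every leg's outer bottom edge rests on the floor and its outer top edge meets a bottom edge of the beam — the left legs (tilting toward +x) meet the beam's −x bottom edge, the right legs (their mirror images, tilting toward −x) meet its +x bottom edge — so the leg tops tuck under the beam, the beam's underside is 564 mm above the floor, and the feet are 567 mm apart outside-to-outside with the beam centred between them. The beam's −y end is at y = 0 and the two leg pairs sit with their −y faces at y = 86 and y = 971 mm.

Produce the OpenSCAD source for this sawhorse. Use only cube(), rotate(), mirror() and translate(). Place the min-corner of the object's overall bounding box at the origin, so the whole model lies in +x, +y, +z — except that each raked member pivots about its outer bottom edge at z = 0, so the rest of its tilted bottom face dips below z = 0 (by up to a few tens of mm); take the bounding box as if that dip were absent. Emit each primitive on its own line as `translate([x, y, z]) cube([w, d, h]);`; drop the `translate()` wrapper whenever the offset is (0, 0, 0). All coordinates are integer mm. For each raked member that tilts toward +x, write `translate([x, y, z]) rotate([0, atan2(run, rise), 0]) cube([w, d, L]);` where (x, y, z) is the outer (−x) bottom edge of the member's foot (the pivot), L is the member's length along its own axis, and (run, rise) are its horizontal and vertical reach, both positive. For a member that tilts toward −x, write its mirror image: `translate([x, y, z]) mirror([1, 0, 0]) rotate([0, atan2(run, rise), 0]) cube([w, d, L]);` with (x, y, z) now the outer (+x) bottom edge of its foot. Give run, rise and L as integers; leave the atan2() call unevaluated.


translate([235, 0, 564]) cube([97, 1091, 60]);
translate([0, 86, 0]) rotate([0, atan2(235, 564), 0]) cube([45, 34, 611]);
translate([567, 86, 0]) mirror([1, 0, 0]) rotate([0, atan2(235, 564), 0]) cube([45, 34, 611]);
translate([0, 971, 0]) rotate([0, atan2(235, 564), 0]) cube([45, 34, 611]);
translate([567, 971, 0]) mirror([1, 0, 0]) rotate([0, atan2(235, 564), 0]) cube([45, 34, 611]);


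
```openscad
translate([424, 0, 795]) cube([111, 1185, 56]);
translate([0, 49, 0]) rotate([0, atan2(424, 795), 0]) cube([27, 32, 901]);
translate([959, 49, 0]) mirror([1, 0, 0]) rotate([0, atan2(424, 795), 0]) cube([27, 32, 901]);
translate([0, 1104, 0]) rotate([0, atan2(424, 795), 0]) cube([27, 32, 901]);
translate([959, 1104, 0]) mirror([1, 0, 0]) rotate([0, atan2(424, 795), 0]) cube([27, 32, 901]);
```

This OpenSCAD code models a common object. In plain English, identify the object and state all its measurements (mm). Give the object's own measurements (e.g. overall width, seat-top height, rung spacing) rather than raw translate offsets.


A sawhorse. A 111×1185×56 mm beam (x, y, z) sits on two A-frame leg pairs. Each pair is two raked legs of 27×32 mm section (32 mm along y) splaying symmetrically in x. Each leg rises 795 mm vertically over 424 mm of horizontal reach and is 901 mm long along its own axis. Every leg's outer bottom edge rests on the floor and its outer top edge meets a bottom edge of the beam — the left legs (tilting toward +x) meet the beam's −x bottom edge, the right legs (their mirror images, tilting toward −x) meet its +x bottom edge — so the leg tops tuck under the beam, the beam's underside is 795 mm above the floor, and the feet are 959 mm apart outside-to-outside with the beam centred between them. The two leg pairs are set in 49 mm from either end of the beam.


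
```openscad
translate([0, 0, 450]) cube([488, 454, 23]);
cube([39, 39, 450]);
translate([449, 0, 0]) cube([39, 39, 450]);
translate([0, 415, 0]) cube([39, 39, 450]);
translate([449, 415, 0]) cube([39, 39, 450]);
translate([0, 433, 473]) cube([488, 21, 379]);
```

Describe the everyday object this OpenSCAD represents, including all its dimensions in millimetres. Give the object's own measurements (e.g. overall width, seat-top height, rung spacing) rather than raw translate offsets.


A chair. The seat is a 488×454×23 mm slab with its top at z = 473 mm, on four 39×39 mm corner legs (flush with the seat edges, standing on z = 0). A flat backrest 21 mm thick, 379 mm tall, spans the full seat width and rises from the seat top along its +y edge, rear face flush with the rear of the seat.


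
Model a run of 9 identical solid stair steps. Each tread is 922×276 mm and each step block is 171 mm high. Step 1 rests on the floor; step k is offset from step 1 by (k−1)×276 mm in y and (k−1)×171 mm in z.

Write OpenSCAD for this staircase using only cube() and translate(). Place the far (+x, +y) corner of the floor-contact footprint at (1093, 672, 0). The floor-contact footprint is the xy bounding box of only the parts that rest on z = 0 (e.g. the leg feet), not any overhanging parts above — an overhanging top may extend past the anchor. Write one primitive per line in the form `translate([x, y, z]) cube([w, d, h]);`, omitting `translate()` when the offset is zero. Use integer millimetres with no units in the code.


translate([171, 396, 0]) cube([922, 276, 171]);
translate([171, 672, 171]) cube([922, 276, 171]);
translate([171, 948, 342]) cube([922, 276, 171]);
translate([171, 1224, 513]) cube([922, 276, 171]);
translate([171, 1500, 684]) cube([922, 276, 171]);
translate([171, 1776, 855]) cube([922, 276, 171]);
translate([171, 2052, 1026]) cube([922, 276, 171]);
translate([171, 2328, 1197]) cube([922, 276, 171]);
translate([171, 2604, 1368]) cube([922, 276, 171]);


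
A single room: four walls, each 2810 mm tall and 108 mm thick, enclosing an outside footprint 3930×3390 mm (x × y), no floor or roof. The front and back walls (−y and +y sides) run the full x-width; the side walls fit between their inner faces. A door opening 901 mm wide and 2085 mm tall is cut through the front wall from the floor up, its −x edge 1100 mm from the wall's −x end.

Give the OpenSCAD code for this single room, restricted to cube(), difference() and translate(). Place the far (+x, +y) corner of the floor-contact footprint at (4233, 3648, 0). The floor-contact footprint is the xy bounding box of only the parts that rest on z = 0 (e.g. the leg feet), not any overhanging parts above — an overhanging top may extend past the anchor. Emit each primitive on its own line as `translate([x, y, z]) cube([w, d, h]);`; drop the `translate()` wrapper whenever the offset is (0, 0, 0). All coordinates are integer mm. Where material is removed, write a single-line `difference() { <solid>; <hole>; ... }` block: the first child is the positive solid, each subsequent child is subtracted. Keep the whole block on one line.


difference() { translate([303, 258, 0]) cube([3930, 108, 2810]); translate([1403, 258, 0]) cube([901, 108, 2085]); }
translate([303, 3540, 0]) cube([3930, 108, 2810]);
translate([303, 366, 0]) cube([108, 3174, 2810]);
translate([4125, 366, 0]) cube([108, 3174, 2810]);


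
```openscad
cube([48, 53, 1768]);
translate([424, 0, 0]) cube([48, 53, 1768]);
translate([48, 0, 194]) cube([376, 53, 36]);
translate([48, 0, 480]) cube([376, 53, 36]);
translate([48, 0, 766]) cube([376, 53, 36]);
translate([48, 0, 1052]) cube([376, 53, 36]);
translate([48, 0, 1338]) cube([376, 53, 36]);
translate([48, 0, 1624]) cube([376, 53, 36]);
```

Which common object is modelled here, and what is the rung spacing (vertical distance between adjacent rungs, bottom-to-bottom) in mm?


A ladder. The rung spacing is 286 mm.

Two tall 48×53 posts with 6 short bars between them — a ladder. Adjacent rungs sit at z = 194 and z = 480, so the spacing is 480 − 194 = 286 mm.


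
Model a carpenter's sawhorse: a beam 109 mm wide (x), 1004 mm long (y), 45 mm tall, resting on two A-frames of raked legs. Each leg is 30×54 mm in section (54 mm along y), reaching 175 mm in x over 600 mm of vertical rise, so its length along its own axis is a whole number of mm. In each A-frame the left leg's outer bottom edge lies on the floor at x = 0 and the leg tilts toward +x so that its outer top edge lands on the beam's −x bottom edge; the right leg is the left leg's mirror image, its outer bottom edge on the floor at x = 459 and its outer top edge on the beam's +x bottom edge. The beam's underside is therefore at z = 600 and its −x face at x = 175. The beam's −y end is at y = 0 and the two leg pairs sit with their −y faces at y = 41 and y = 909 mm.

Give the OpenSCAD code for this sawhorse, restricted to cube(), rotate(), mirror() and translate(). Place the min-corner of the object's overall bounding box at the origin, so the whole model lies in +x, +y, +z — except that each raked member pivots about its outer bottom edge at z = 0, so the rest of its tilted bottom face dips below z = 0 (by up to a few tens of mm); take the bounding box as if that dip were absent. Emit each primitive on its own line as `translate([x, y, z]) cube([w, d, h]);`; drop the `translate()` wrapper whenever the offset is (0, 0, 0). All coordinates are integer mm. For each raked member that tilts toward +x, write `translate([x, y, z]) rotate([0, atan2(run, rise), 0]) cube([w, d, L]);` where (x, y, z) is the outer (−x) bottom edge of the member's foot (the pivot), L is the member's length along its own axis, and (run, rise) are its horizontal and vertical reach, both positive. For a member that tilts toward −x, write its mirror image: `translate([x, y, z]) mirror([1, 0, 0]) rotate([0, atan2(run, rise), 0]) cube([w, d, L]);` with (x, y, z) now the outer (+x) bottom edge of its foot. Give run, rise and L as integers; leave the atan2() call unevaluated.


translate([175, 0, 600]) cube([109, 1004, 45]);
translate([0, 41, 0]) rotate([0, atan2(175, 600), 0]) cube([30, 54, 625]);
translate([459, 41, 0]) mirror([1, 0, 0]) rotate([0, atan2(175, 600), 0]) cube([30, 54, 625]);
translate([0, 909, 0]) rotate([0, atan2(175, 600), 0]) cube([30, 54, 625]);
translate([459, 909, 0]) mirror([1, 0, 0]) rotate([0, atan2(175, 600), 0]) cube([30, 54, 625]);


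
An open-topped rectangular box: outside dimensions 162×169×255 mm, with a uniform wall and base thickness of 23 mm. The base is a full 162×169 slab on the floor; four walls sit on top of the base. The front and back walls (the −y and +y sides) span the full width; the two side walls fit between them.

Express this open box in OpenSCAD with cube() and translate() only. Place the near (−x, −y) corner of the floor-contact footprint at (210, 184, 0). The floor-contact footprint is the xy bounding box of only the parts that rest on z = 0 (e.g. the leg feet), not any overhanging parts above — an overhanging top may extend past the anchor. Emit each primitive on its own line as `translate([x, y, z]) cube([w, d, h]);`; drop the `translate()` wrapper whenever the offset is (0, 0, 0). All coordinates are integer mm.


translate([210, 184, 0]) cube([162, 169, 23]);
translate([210, 184, 23]) cube([162, 23, 232]);
translate([210, 330, 23]) cube([162, 23, 232]);
translate([210, 207, 23]) cube([23, 123, 232]);
translate([349, 207, 23]) cube([23, 123, 232]);


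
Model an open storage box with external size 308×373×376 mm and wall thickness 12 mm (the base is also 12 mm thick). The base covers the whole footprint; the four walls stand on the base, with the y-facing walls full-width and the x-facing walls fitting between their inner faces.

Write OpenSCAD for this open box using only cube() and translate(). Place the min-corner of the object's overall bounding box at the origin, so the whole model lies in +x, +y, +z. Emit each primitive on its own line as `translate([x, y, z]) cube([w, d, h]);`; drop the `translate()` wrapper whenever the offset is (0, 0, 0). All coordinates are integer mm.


cube([308, 373, 12]);
translate([0, 0, 12]) cube([308, 12, 364]);
translate([0, 361, 12]) cube([308, 12, 364]);
translate([0, 12, 12]) cube([12, 349, 364]);
translate([296, 12, 12]) cube([12, 349, 364]);


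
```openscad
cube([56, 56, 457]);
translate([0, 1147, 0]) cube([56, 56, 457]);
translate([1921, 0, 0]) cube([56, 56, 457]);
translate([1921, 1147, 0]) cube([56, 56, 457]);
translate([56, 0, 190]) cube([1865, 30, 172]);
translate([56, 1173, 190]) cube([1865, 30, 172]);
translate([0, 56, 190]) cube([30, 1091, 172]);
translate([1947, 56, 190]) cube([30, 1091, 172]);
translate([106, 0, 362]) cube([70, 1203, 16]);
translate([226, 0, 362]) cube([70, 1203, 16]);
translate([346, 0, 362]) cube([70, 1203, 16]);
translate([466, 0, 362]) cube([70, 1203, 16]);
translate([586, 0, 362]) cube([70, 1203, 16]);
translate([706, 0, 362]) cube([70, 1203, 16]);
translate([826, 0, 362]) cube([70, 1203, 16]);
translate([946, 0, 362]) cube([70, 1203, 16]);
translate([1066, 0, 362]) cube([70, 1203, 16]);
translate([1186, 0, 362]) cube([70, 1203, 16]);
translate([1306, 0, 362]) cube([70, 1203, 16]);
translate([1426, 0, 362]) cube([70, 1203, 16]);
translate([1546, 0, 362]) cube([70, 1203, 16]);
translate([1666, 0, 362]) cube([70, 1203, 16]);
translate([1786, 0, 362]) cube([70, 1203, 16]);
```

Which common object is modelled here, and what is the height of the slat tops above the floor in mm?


A bed frame. The slat-top height is 378 mm.

Four posts, four rails, and a row of slats — a bed frame. Slats sit on the rails at z = 190 + 172 = 362; with slat thickness 16, the top is 378 mm.


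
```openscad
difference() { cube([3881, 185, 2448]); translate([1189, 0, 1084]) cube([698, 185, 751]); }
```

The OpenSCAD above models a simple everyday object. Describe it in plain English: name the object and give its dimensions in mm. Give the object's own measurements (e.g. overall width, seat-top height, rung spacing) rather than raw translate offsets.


A wall 3881 mm long (x), 185 mm thick (y), 2448 mm tall, with a rectangular window opening cut through it. The opening is 698 mm wide and 751 mm tall; its sill is at z = 1084 mm and its near (−x) edge is 1189 mm from the wall's −x end. The opening passes through the full wall thickness.


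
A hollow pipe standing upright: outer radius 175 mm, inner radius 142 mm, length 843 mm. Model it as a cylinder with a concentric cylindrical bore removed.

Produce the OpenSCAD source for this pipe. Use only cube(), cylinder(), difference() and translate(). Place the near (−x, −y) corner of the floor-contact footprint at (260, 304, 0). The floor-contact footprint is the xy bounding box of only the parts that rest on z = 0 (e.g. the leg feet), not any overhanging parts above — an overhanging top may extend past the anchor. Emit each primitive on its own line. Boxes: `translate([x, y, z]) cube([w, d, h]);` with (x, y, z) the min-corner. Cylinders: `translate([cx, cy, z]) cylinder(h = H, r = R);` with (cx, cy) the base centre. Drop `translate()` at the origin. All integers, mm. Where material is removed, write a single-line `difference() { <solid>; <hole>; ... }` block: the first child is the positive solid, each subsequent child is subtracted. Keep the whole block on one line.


difference() { translate([435, 479, 0]) cylinder(h = 843, r = 175); translate([435, 479, 0]) cylinder(h = 843, r = 142); }


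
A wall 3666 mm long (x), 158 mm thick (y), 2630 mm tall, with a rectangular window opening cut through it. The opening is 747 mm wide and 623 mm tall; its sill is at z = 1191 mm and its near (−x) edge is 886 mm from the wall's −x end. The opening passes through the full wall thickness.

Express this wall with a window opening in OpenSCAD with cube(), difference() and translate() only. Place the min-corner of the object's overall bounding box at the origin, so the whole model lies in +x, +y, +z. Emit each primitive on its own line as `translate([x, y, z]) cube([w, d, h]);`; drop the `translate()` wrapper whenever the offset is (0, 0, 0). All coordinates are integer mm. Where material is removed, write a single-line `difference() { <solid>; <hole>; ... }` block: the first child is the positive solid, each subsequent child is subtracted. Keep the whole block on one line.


difference() { cube([3666, 158, 2630]); translate([886, 0, 1191]) cube([747, 158, 623]); }
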